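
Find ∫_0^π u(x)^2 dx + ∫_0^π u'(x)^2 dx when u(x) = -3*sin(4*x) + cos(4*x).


||u||_{H^1(0,π)}^2 = 85*π

u'(x) = -4*sin(4*x) - 12*cos(4*x).
Expand u² and (u')² and integrate term by term on (0, π), using: for integers n ≥ 1, ∫_0^π sin²(nx) dx = ∫_0^π cos²(nx) dx = π/2; for n ≠ n', ∫_0^π sin(nx)sin(n'x) dx = ∫_0^π cos(nx)cos(n'x) dx = 0; and by product-to-sum, ∫_0^π sin(nx)cos(n'x) dx = ½∫_0^π [sin((n+n')x) + sin((n−n')x)] dx, which is 0 when n+n' is even and 2n/(n²−n'²) when n+n' is odd (it need not vanish on (0, π)).
  u² squared terms: (-3)²·∫sin(4x)² dx = 9·π/2 = 9*π/2;  (1)²·∫cos(4x)² dx = 1·π/2 = π/2.
  u² cross terms: 2·(-3)·(1)·∫sin(4x)·cos(4x) dx = -6·(0) = 0.
  So ∫_0^π u² dx = 9*π/2 + π/2 + 0 = 5*π.
  (u')² squared terms: (-12)²·∫cos(4x)² dx = 144·π/2 = 72*π;  (-4)²·∫sin(4x)² dx = 16·π/2 = 8*π.
  (u')² cross terms: 2·(-12)·(-4)·∫cos(4x)·sin(4x) dx = 96·(0) = 0.
  So ∫_0^π (u')² dx = 72*π + 8*π + 0 = 80*π.
||u||_{H^1}^2 = (5*π) + (80*π) = 85*π.


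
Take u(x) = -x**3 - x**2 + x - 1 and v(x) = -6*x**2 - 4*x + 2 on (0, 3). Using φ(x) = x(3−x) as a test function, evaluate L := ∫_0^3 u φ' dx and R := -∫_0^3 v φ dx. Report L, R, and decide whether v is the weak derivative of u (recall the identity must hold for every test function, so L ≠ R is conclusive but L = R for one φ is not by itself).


LHS = 909/20, RHS = 909/10. No, v is not the weak derivative of u.

u(x) = -x**3 - x**2 + x - 1, classical derivative u'(x) = -3*x**2 - 2*x + 1.
φ(x) = x(3−x), so φ'(x) = 3 - 2*x.
Note φ(0) = φ(3) = 0, so the boundary term u·φ vanishes.
LHS = ∫_0^3 u(x) φ'(x) dx = ∫_0^3 (2*x^4 - x^3 - 5*x^2 + 5*x - 3) dx. Term by term:
  ∫_0^3 2*x^4 dx = 486/5;  ∫_0^3 -x^3 dx = -81/4;  ∫_0^3 -5*x^2 dx = -45;
  ∫_0^3 5*x dx = 45/2;  ∫_0^3 -3 dx = -9.
Sum: 486/5 − 81/4 − 45 + 45/2 − 9 = 909/20.
So LHS = 909/20.
∫_0^3 v(x) φ(x) dx = ∫_0^3 (6*x^4 - 14*x^3 - 14*x^2 + 6*x) dx. Term by term:
  ∫_0^3 6*x^4 dx = 1458/5;  ∫_0^3 -14*x^3 dx = -567/2;  ∫_0^3 -14*x^2 dx = -126;
  ∫_0^3 6*x dx = 27.
Sum: 1458/5 − 567/2 − 126 + 27 = -909/10.
So RHS = -∫_0^3 v(x) φ(x) dx = 909/10.
LHS − RHS = -909/20 ≠ 0, so the identity fails.
(For a valid weak derivative the identity must hold for EVERY test function, in particular this one. The failure shows v is NOT the weak derivative of u.)
Correct weak derivative would be u'(x) = -3*x**2 - 2*x + 1.


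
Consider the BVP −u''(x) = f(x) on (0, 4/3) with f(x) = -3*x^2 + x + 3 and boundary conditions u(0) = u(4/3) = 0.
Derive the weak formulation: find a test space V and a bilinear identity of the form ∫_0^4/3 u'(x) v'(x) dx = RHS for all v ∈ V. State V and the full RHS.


V = H^1_0(0, 4/3) (so v(0) = v(4/3) = 0); weak form: ∫_0^4/3 u'v' dx = ∫_0^4/3 (-3*x^2 + x + 3) v dx for all v ∈ V.

Multiply both sides by a test function v and integrate from 0 to 4/3:
  ∫_0^4/3 −u''(x) v(x) dx = ∫_0^4/3 f(x) v(x) dx.
Integrate the LHS by parts once:
  ∫_0^4/3 −u'' v dx = −[u'(x) v(x)]_0^4/3 + ∫_0^4/3 u'(x) v'(x) dx.
Thus ∫_0^4/3 u'(x) v'(x) dx = ∫_0^4/3 f(x) v(x) dx + [u'(x) v(x)]_0^4/3.
Choose V so that boundary terms are either known or forced to vanish.
u is Dirichlet: u(0) = u(4/3) = 0. Let V = H^1_0(0, 4/3); then v(0) = v(4/3) = 0, and [u' v]_0^4/3 = 0.
Weak formulation: find u (satisfying any essential BC) such that ∫_0^4/3 u'(x) v'(x) dx = ∫_0^4/3 f v dx for all v ∈ V.
Substituting f(x) = -3*x^2 + x + 3, the right-hand side is ∫_0^4/3 (-3*x^2 + x + 3) v dx.


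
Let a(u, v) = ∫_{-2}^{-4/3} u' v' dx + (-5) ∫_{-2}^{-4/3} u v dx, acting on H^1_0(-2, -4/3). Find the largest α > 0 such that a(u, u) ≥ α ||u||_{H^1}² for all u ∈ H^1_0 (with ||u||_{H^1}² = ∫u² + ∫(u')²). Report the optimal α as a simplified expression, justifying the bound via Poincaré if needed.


α = (-20 + 9*π^2)/(4 + 9*π^2)

Coercivity of a(·,·) on H^1_0(-2, -4/3) means a(u, u) ≥ α ||u||_{H^1}² for every u ∈ H^1_0.
The interval has length L = 2/3, and Poincaré/coercivity depend only on L. Here a(u, u) = ∫(u')² + (-5)·∫u².
Here c = -5 < 0 with |c| < (π/L)² = 9*π^2/4, so coercivity still holds. The condition a(u,u) ≥ α||u||_{H^1}² reads (1−α)∫(u')² ≥ (α−c)∫u². Any admissible α is ≤ 1 (rapidly oscillating u have ∫u²/∫(u')² → 0), and α = 1 would force 0 ≥ (1−c)∫u², impossible since c < 1; so 1−α > 0. By the sharp Poincaré inequality on H^1_0 of an interval of length L, ∫(u')² ≥ (π/L)²∫u² with equality for the first sine mode sin(π(x−x₀)/L) (x₀ the left endpoint), so the inequality holds for all u iff (1−α)(π/L)² ≥ α − c, i.e. α ≤ ((π/L)² + c)/((π/L)² + 1) = (1 + c(L/π)²)/(1 + (L/π)²). (Direct route, valid since c ≤ 0: Poincaré gives c∫u² ≥ c(L/π)²∫(u')², so a(u,u) ≥ (1 + c(L/π)²)∫(u')², while ||u||_{H^1}² ≤ (1 + (L/π)²)∫(u')²; dividing yields the same α.) With (π/L)² = 9*π^2/4 and c = -5, the largest admissible constant is α = ((π/L)² + c)/((π/L)² + 1).
Simplifying, α = (-20 + 9*π^2)/(4 + 9*π^2).


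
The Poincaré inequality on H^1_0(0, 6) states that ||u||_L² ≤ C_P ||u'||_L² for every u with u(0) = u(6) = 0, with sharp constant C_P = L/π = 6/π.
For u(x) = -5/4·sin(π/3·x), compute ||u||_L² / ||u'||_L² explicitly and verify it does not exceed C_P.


||u||_L² / ||u'||_L² = 3/π < C_P = 6/π.

u(x) = -5/4·sin(π/3·x), so u'(x) = -5*π*cos(π*x/3)/12.
Writing u(x) = A·sin(kπx/L) with A = -5/4 and k = 2, use ∫_0^L sin²(kπx/L) dx = L/2 and ∫_0^L cos²(kπx/L) dx = L/2.
u² = 25/16·sin²(π/3·x) and (u')² = 25*π^2/144·cos²(π/3·x), and each of sin², cos² integrates to L/2 = 3 over (0, 6).
∫_0^6 u² dx = 75/16, so ||u||_L² = 5*sqrt(3)/4.
∫_0^6 (u')² dx = 25*π^2/48, so ||u'||_L² = 5*sqrt(3)*π/12.
Ratio ||u||_L² / ||u'||_L² = 3/π.
Sharp Poincaré constant on H^1_0(0, 6) is C_P = L/π = 6/π, achieved by sin(π/6·x).
This is the k = 2 harmonic; the ratio L/(kπ) is strictly less than C_P = L/π, consistent with the sharp inequality ||u||_L² ≤ C_P ||u'||_L².


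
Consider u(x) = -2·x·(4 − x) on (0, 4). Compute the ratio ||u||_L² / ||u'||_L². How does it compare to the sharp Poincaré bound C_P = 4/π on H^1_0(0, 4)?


||u||_L² / ||u'||_L² = 2*sqrt(10)/5 < C_P = 4/π.

u(x) = -2·x·(4 − x), so u'(x) = 4*x - 8.
u(x) = -2·x·(4 − x) vanishes at x = 0 and x = 4, so u ∈ H^1_0(0, 4). Differentiate via the product rule and integrate the resulting polynomials term by term.
  ∫_0^4 u² dx = ∫_0^4 (4*x^4 - 32*x^3 + 64*x^2) dx. Term by term:
    ∫_0^4 4*x^4 dx = 4096/5;  ∫_0^4 -32*x^3 dx = -2048;  ∫_0^4 64*x^2 dx = 4096/3.
  Sum: 4096/5 − 2048 + 4096/3 = 2048/15.
  ∫_0^4 (u')² dx = ∫_0^4 (16*x^2 - 64*x + 64) dx. Term by term:
    ∫_0^4 16*x^2 dx = 1024/3;  ∫_0^4 -64*x dx = -512;  ∫_0^4 64 dx = 256.
  Sum: 1024/3 − 512 + 256 = 256/3.
∫_0^4 u² dx = 2048/15, so ||u||_L² = 32*sqrt(30)/15.
∫_0^4 (u')² dx = 256/3, so ||u'||_L² = 16*sqrt(3)/3.
Ratio ||u||_L² / ||u'||_L² = 2*sqrt(10)/5.
Sharp Poincaré constant on H^1_0(0, 4) is C_P = L/π = 4/π, achieved by sin(π/4·x).
A polynomial bump cannot attain the sharp Poincaré constant (only the first sine eigenfunction does), so the ratio is strictly less than C_P, consistent with ||u||_L² ≤ C_P ||u'||_L².


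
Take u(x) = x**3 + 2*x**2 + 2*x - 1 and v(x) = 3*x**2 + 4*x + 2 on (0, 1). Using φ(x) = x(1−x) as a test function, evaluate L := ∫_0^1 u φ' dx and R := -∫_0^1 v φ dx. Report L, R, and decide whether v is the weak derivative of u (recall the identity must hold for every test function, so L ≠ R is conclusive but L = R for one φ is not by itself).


LHS = -49/60, RHS = -49/60. Yes, v = u' weakly.

u(x) = x**3 + 2*x**2 + 2*x - 1, classical derivative u'(x) = 3*x**2 + 4*x + 2.
φ(x) = x(1−x), so φ'(x) = 1 - 2*x.
Note φ(0) = φ(1) = 0, so the boundary term u·φ vanishes.
LHS = ∫_0^1 u(x) φ'(x) dx = ∫_0^1 (-2*x^4 - 3*x^3 - 2*x^2 + 4*x - 1) dx. Term by term:
  ∫_0^1 -2*x^4 dx = -2/5;  ∫_0^1 -3*x^3 dx = -3/4;  ∫_0^1 -2*x^2 dx = -2/3;
  ∫_0^1 4*x dx = 2;  ∫_0^1 -1 dx = -1.
Sum: -2/5 − 3/4 − 2/3 + 2 − 1 = -49/60.
So LHS = -49/60.
∫_0^1 v(x) φ(x) dx = ∫_0^1 (-3*x^4 - x^3 + 2*x^2 + 2*x) dx. Term by term:
  ∫_0^1 -3*x^4 dx = -3/5;  ∫_0^1 -x^3 dx = -1/4;  ∫_0^1 2*x^2 dx = 2/3;
  ∫_0^1 2*x dx = 1.
Sum: -3/5 − 1/4 + 2/3 + 1 = 49/60.
So RHS = -∫_0^1 v(x) φ(x) dx = -49/60.
LHS = RHS, so the identity holds for this test φ.
Moreover u is smooth here and v(x) = u'(x) = 3*x**2 + 4*x + 2 pointwise, so the identity holds for every test function. Hence v is the weak derivative of u.


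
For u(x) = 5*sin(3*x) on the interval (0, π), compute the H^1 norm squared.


||u||_{H^1(0,π)}^2 = 125*π

u'(x) = 15*cos(3*x).
Expand u² and (u')² and integrate term by term on (0, π), using: for integers n ≥ 1, ∫_0^π sin²(nx) dx = ∫_0^π cos²(nx) dx = π/2; for n ≠ n', ∫_0^π sin(nx)sin(n'x) dx = ∫_0^π cos(nx)cos(n'x) dx = 0; and by product-to-sum, ∫_0^π sin(nx)cos(n'x) dx = ½∫_0^π [sin((n+n')x) + sin((n−n')x)] dx, which is 0 when n+n' is even and 2n/(n²−n'²) when n+n' is odd (it need not vanish on (0, π)).
  u² squared terms: (5)²·∫sin(3x)² dx = 25·π/2 = 25*π/2.
  So ∫_0^π u² dx = 25*π/2.
  (u')² squared terms: (15)²·∫cos(3x)² dx = 225·π/2 = 225*π/2.
  So ∫_0^π (u')² dx = 225*π/2.
||u||_{H^1}^2 = (25*π/2) + (225*π/2) = 125*π.


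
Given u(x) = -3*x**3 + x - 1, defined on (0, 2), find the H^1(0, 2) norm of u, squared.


||u||_{H^1}^2 = 13088/21

The H^1 norm (squared) on an interval (0, L) is
  ||u||_{H^1}^2 = ∫_0^L u(x)^2 dx + ∫_0^L u'(x)^2 dx.
Compute u'(x) = 1 - 9*x**2.
Then u(x)^2 = 9*x**6 - 6*x**4 + 6*x**3 + x**2 - 2*x + 1 and u'(x)^2 = 81*x**4 - 18*x**2 + 1.
Integrate each monomial from 0 to 2 using ∫_0^2 c·x^n dx = c·2^(n+1)/(n+1):
  ∫_0^2 u(x)^2 dx = ∫_0^2 (9*x^6 - 6*x^4 + 6*x^3 + x^2 - 2*x + 1) dx. Term by term:
    ∫_0^2 9*x^6 dx = 1152/7;  ∫_0^2 -6*x^4 dx = -192/5;  ∫_0^2 6*x^3 dx = 24;
    ∫_0^2 x^2 dx = 8/3;  ∫_0^2 -2*x dx = -4;  ∫_0^2 1 dx = 2.
  Sum: 1152/7 − 192/5 + 24 + 8/3 − 4 + 2 = 15838/105.
  ∫_0^2 u'(x)^2 dx = ∫_0^2 (81*x^4 - 18*x^2 + 1) dx. Term by term:
    ∫_0^2 81*x^4 dx = 2592/5;  ∫_0^2 -18*x^2 dx = -48;  ∫_0^2 1 dx = 2.
  Sum: 2592/5 − 48 + 2 = 2362/5.
Adding: ||u||_{H^1}^2 = 15838/105 + 2362/5 = 13088/21.


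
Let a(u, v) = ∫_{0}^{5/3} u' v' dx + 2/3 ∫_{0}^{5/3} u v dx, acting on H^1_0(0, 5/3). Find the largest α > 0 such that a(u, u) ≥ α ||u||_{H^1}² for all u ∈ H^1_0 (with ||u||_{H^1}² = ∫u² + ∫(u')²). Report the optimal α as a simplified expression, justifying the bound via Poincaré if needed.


α = (50 + 27*π^2)/(3*(25 + 9*π^2))

Coercivity of a(·,·) on H^1_0(0, 5/3) means a(u, u) ≥ α ||u||_{H^1}² for every u ∈ H^1_0.
The interval has length L = 5/3, and Poincaré/coercivity depend only on L. Here a(u, u) = ∫(u')² + (2/3)·∫u².
Here 0 < c = 2/3 < 1. The condition a(u,u) ≥ α||u||_{H^1}² reads (1−α)∫(u')² ≥ (α−c)∫u². Any admissible α is ≤ 1 (rapidly oscillating u have ∫u²/∫(u')² → 0), and α = 1 would force 0 ≥ (1−c)∫u², impossible since c < 1; so 1−α > 0. By the sharp Poincaré inequality on H^1_0 of an interval of length L, ∫(u')² ≥ (π/L)²∫u² with equality for the first sine mode sin(π(x−x₀)/L) (x₀ the left endpoint), so the inequality holds for all u iff (1−α)(π/L)² ≥ α − c, i.e. α ≤ ((π/L)² + c)/((π/L)² + 1) = (1 + c(L/π)²)/(1 + (L/π)²). With (π/L)² = 9*π^2/25 and c = 2/3, the largest admissible constant is α = ((π/L)² + c)/((π/L)² + 1).
Simplifying, α = (50 + 27*π^2)/(3*(25 + 9*π^2)).


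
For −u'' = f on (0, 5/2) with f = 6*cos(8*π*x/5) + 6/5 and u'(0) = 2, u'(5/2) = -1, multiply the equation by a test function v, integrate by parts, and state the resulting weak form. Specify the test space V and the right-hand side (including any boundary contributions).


V = H^1(0, 5/2) (v unrestricted at boundary; u is determined up to an additive constant); weak form: ∫_0^5/2 u'v' dx = ∫_0^5/2 (6*cos(8*π*x/5) + 6/5) v dx − v(5/2) − 2·v(0) for all v ∈ V.

Multiply both sides by a test function v and integrate from 0 to 5/2:
  ∫_0^5/2 −u''(x) v(x) dx = ∫_0^5/2 f(x) v(x) dx.
Integrate the LHS by parts once:
  ∫_0^5/2 −u'' v dx = −[u'(x) v(x)]_0^5/2 + ∫_0^5/2 u'(x) v'(x) dx.
Thus ∫_0^5/2 u'(x) v'(x) dx = ∫_0^5/2 f(x) v(x) dx + [u'(x) v(x)]_0^5/2.
Choose V so that boundary terms are either known or forced to vanish.
u has inhomogeneous Neumann u'(0) = 2, u'(5/2) = -1. [u' v]_0^5/2 = (-1)·v(5/2) − (2)·v(0) = − v(5/2) − 2·v(0). Take V = H^1(0, 5/2); boundary term becomes part of RHS.
Weak formulation: find u (satisfying any essential BC) such that ∫_0^5/2 u'(x) v'(x) dx = ∫_0^5/2 f v dx − v(5/2) − 2·v(0) for all v ∈ V (Neumann data are natural BCs: they enter the RHS as boundary terms).
Substituting f(x) = 6*cos(8*π*x/5) + 6/5, the right-hand side is ∫_0^5/2 (6*cos(8*π*x/5) + 6/5) v dx − v(5/2) − 2·v(0).
Compatibility check (pure Neumann): taking v ≡ 1 ∈ V gives 0 = ∫_0^5/2 f dx + (-1) − (2), i.e. ∫_0^5/2 f dx must equal u'(0) − u'(5/2) = 3. Indeed ∫_0^5/2 (6*cos(8*π*x/5) + 6/5) dx = 3, so the data are compatible. The solution is then unique only up to an additive constant (fix it e.g. by requiring ∫_0^5/2 u dx = 0).


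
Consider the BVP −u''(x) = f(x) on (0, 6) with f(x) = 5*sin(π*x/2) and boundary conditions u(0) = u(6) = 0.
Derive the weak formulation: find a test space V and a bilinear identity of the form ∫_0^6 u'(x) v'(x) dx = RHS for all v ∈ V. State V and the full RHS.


V = H^1_0(0, 6) (so v(0) = v(6) = 0); weak form: ∫_0^6 u'v' dx = ∫_0^6 (5*sin(π*x/2)) v dx for all v ∈ V.

Multiply both sides by a test function v and integrate from 0 to 6:
  ∫_0^6 −u''(x) v(x) dx = ∫_0^6 f(x) v(x) dx.
Integrate the LHS by parts once:
  ∫_0^6 −u'' v dx = −[u'(x) v(x)]_0^6 + ∫_0^6 u'(x) v'(x) dx.
Thus ∫_0^6 u'(x) v'(x) dx = ∫_0^6 f(x) v(x) dx + [u'(x) v(x)]_0^6.
Choose V so that boundary terms are either known or forced to vanish.
u is Dirichlet: u(0) = u(6) = 0. Let V = H^1_0(0, 6); then v(0) = v(6) = 0, and [u' v]_0^6 = 0.
Weak formulation: find u (satisfying any essential BC) such that ∫_0^6 u'(x) v'(x) dx = ∫_0^6 f v dx for all v ∈ V.
Substituting f(x) = 5*sin(π*x/2), the right-hand side is ∫_0^6 (5*sin(π*x/2)) v dx.


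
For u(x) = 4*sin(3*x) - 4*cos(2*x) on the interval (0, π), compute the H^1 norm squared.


||u||_{H^1(0,π)}^2 = -192 + 120*π

u'(x) = 8*sin(2*x) + 12*cos(3*x).
Expand u² and (u')² and integrate term by term on (0, π), using: for integers n ≥ 1, ∫_0^π sin²(nx) dx = ∫_0^π cos²(nx) dx = π/2; for n ≠ n', ∫_0^π sin(nx)sin(n'x) dx = ∫_0^π cos(nx)cos(n'x) dx = 0; and by product-to-sum, ∫_0^π sin(nx)cos(n'x) dx = ½∫_0^π [sin((n+n')x) + sin((n−n')x)] dx, which is 0 when n+n' is even and 2n/(n²−n'²) when n+n' is odd (it need not vanish on (0, π)).
  u² squared terms: (-4)²·∫cos(2x)² dx = 16·π/2 = 8*π;  (4)²·∫sin(3x)² dx = 16·π/2 = 8*π.
  u² cross terms: 2·(-4)·(4)·∫cos(2x)·sin(3x) dx = -32·(6/5) = -192/5.
  So ∫_0^π u² dx = 8*π + 8*π − 192/5 = -192/5 + 16*π.
  (u')² squared terms: (8)²·∫sin(2x)² dx = 64·π/2 = 32*π;  (12)²·∫cos(3x)² dx = 144·π/2 = 72*π.
  (u')² cross terms: 2·(8)·(12)·∫sin(2x)·cos(3x) dx = 192·(-4/5) = -768/5.
  So ∫_0^π (u')² dx = 32*π + 72*π − 768/5 = -768/5 + 104*π.
||u||_{H^1}^2 = (-192/5 + 16*π) + (-768/5 + 104*π) = -192 + 120*π.


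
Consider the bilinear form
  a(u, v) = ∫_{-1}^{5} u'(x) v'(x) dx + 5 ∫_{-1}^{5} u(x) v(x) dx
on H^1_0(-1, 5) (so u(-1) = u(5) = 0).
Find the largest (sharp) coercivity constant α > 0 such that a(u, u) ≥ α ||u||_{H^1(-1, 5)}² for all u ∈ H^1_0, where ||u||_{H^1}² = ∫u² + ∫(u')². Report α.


α = 1

Coercivity of a(·,·) on H^1_0(-1, 5) means a(u, u) ≥ α ||u||_{H^1}² for every u ∈ H^1_0.
The interval has length L = 6, and Poincaré/coercivity depend only on L. Here a(u, u) = ∫(u')² + (5)·∫u².
Here c = 5 ≥ 1, so a(u,u) = ∫(u')² + c∫u² ≥ ∫(u')² + ∫u² = ||u||_{H^1}², i.e. α = 1 works. No larger α is possible: a(u,u) ≥ α||u||_{H^1}² means (1−α)∫(u')² ≥ (α−c)∫u², and for the modes u_n = sin(nπ(x−x₀)/L) (x₀ the left endpoint) one has ∫u_n²/∫(u_n')² = (L/(nπ))² → 0, so a(u_n,u_n)/||u_n||_{H^1}² → 1. Hence the optimal constant is α = 1.
Therefore α = 1.


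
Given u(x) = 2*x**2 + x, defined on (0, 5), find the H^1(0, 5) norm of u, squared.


||u||_{H^1}^2 = 11815/3

The H^1 norm (squared) on an interval (0, L) is
  ||u||_{H^1}^2 = ∫_0^L u(x)^2 dx + ∫_0^L u'(x)^2 dx.
Compute u'(x) = 4*x + 1.
Then u(x)^2 = 4*x**4 + 4*x**3 + x**2 and u'(x)^2 = 16*x**2 + 8*x + 1.
Integrate each monomial from 0 to 5 using ∫_0^5 c·x^n dx = c·5^(n+1)/(n+1):
  ∫_0^5 u(x)^2 dx = ∫_0^5 (4*x^4 + 4*x^3 + x^2) dx. Term by term:
    ∫_0^5 4*x^4 dx = 2500;  ∫_0^5 4*x^3 dx = 625;  ∫_0^5 x^2 dx = 125/3.
  Sum: 2500 + 625 + 125/3 = 9500/3.
  ∫_0^5 u'(x)^2 dx = ∫_0^5 (16*x^2 + 8*x + 1) dx. Term by term:
    ∫_0^5 16*x^2 dx = 2000/3;  ∫_0^5 8*x dx = 100;  ∫_0^5 1 dx = 5.
  Sum: 2000/3 + 100 + 5 = 2315/3.
Adding: ||u||_{H^1}^2 = 9500/3 + 2315/3 = 11815/3.


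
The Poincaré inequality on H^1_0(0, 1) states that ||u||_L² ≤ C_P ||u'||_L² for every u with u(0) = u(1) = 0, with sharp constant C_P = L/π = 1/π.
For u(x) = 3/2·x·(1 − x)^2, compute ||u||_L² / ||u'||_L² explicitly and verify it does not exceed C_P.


||u||_L² / ||u'||_L² = sqrt(14)/14 < C_P = 1/π.

u(x) = 3/2·x·(1 − x)^2, so u'(x) = 9*x^2/2 - 6*x + 3/2.
u(x) = 3/2·x·(1 − x)^2 vanishes at x = 0 and x = 1, so u ∈ H^1_0(0, 1). Differentiate via the product rule and integrate the resulting polynomials term by term.
  ∫_0^1 u² dx = ∫_0^1 (9*x^6/4 - 9*x^5 + 27*x^4/2 - 9*x^3 + 9*x^2/4) dx. Term by term:
    ∫_0^1 9*x^6/4 dx = 9/28;  ∫_0^1 -9*x^5 dx = -3/2;  ∫_0^1 27*x^4/2 dx = 27/10;
    ∫_0^1 -9*x^3 dx = -9/4;  ∫_0^1 9*x^2/4 dx = 3/4.
  Sum: 9/28 − 3/2 + 27/10 − 9/4 + 3/4 = 3/140.
  ∫_0^1 (u')² dx = ∫_0^1 (81*x^4/4 - 54*x^3 + 99*x^2/2 - 18*x + 9/4) dx. Term by term:
    ∫_0^1 81*x^4/4 dx = 81/20;  ∫_0^1 -54*x^3 dx = -27/2;  ∫_0^1 99*x^2/2 dx = 33/2;
    ∫_0^1 -18*x dx = -9;  ∫_0^1 9/4 dx = 9/4.
  Sum: 81/20 − 27/2 + 33/2 − 9 + 9/4 = 3/10.
∫_0^1 u² dx = 3/140, so ||u||_L² = sqrt(105)/70.
∫_0^1 (u')² dx = 3/10, so ||u'||_L² = sqrt(30)/10.
Ratio ||u||_L² / ||u'||_L² = sqrt(14)/14.
Sharp Poincaré constant on H^1_0(0, 1) is C_P = L/π = 1/π, achieved by sin(π·x).
A polynomial bump cannot attain the sharp Poincaré constant (only the first sine eigenfunction does), so the ratio is strictly less than C_P, consistent with ||u||_L² ≤ C_P ||u'||_L².


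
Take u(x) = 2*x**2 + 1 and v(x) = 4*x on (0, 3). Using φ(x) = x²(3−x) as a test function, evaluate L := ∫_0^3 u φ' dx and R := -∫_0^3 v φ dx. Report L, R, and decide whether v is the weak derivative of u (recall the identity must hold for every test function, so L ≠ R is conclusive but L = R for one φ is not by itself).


LHS = -243/5, RHS = -243/5. Yes, v = u' weakly.

u(x) = 2*x**2 + 1, classical derivative u'(x) = 4*x.
φ(x) = x²(3−x), so φ'(x) = 3*x*(2 - x).
Note φ(0) = φ(3) = 0, so the boundary term u·φ vanishes.
LHS = ∫_0^3 u(x) φ'(x) dx = ∫_0^3 (-6*x^4 + 12*x^3 - 3*x^2 + 6*x) dx. Term by term:
  ∫_0^3 -6*x^4 dx = -1458/5;  ∫_0^3 12*x^3 dx = 243;  ∫_0^3 -3*x^2 dx = -27;
  ∫_0^3 6*x dx = 27.
Sum: -1458/5 + 243 − 27 + 27 = -243/5.
So LHS = -243/5.
∫_0^3 v(x) φ(x) dx = ∫_0^3 (-4*x^4 + 12*x^3) dx. Term by term:
  ∫_0^3 -4*x^4 dx = -972/5;  ∫_0^3 12*x^3 dx = 243.
Sum: -972/5 + 243 = 243/5.
So RHS = -∫_0^3 v(x) φ(x) dx = -243/5.
LHS = RHS, so the identity holds for this test φ.
Moreover u is smooth here and v(x) = u'(x) = 4*x pointwise, so the identity holds for every test function. Hence v is the weak derivative of u.


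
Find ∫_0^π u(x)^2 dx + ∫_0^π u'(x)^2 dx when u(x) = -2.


||u||_{H^1(0,π)}^2 = 4*π

u'(x) = 0.
Expand u² and (u')² and integrate term by term on (0, π), using: for integers n ≥ 1, ∫_0^π sin²(nx) dx = ∫_0^π cos²(nx) dx = π/2; for n ≠ n', ∫_0^π sin(nx)sin(n'x) dx = ∫_0^π cos(nx)cos(n'x) dx = 0; and by product-to-sum, ∫_0^π sin(nx)cos(n'x) dx = ½∫_0^π [sin((n+n')x) + sin((n−n')x)] dx, which is 0 when n+n' is even and 2n/(n²−n'²) when n+n' is odd (it need not vanish on (0, π)). For the constant mode: ∫_0^π 1 dx = π, ∫_0^π cos(nx) dx = 0, ∫_0^π sin(nx) dx = (1−(−1)^n)/n.
  u² squared terms: (-2)²·∫1 dx = 4·π = 4*π.
  So ∫_0^π u² dx = 4*π.
  u' ≡ 0, so ∫_0^π (u')² dx = 0.
||u||_{H^1}^2 = (4*π) + (0) = 4*π.


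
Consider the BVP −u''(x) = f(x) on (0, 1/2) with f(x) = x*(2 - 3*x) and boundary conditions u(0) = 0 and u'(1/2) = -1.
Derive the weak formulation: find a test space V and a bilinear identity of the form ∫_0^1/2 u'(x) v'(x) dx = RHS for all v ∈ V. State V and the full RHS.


V = {v ∈ H^1(0, 1/2) : v(0) = 0} (test functions vanish at x = 0 where u is specified); weak form: ∫_0^1/2 u'v' dx = ∫_0^1/2 (x*(2 - 3*x)) v dx − v(1/2) for all v ∈ V.

Multiply both sides by a test function v and integrate from 0 to 1/2:
  ∫_0^1/2 −u''(x) v(x) dx = ∫_0^1/2 f(x) v(x) dx.
Integrate the LHS by parts once:
  ∫_0^1/2 −u'' v dx = −[u'(x) v(x)]_0^1/2 + ∫_0^1/2 u'(x) v'(x) dx.
Thus ∫_0^1/2 u'(x) v'(x) dx = ∫_0^1/2 f(x) v(x) dx + [u'(x) v(x)]_0^1/2.
Choose V so that boundary terms are either known or forced to vanish.
Mixed BC: u(0) = 0 (Dirichlet) and u'(1/2) = -1 (Neumann). Define V = {v ∈ H^1(0, 1/2) : v(0) = 0}. Then [u' v]_0^1/2 = u'(1/2)·v(1/2) − u'(0)·0 = − v(1/2).
Weak formulation: find u (satisfying any essential BC) such that ∫_0^1/2 u'(x) v'(x) dx = ∫_0^1/2 f v dx − v(1/2) for all v ∈ V (Dirichlet at 0 absorbed into V; Neumann datum at x = 1/2 contributes the boundary term).
Substituting f(x) = x*(2 - 3*x), the right-hand side is ∫_0^1/2 (x*(2 - 3*x)) v dx − v(1/2).


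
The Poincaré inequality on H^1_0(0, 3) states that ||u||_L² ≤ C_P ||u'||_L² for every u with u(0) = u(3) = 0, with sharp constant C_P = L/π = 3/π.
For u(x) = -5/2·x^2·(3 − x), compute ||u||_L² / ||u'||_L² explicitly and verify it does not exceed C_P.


||u||_L² / ||u'||_L² = 3*sqrt(14)/14 < C_P = 3/π.

u(x) = -5/2·x^2·(3 − x), so u'(x) = 15*x*(x - 2)/2.
u(x) = -5/2·x^2·(3 − x) vanishes at x = 0 and x = 3, so u ∈ H^1_0(0, 3). Differentiate via the product rule and integrate the resulting polynomials term by term.
  ∫_0^3 u² dx = ∫_0^3 (25*x^6/4 - 75*x^5/2 + 225*x^4/4) dx. Term by term:
    ∫_0^3 25*x^6/4 dx = 54675/28;  ∫_0^3 -75*x^5/2 dx = -18225/4;  ∫_0^3 225*x^4/4 dx = 10935/4.
  Sum: 54675/28 − 18225/4 + 10935/4 = 3645/28.
  ∫_0^3 (u')² dx = ∫_0^3 (225*x^4/4 - 225*x^3 + 225*x^2) dx. Term by term:
    ∫_0^3 225*x^4/4 dx = 10935/4;  ∫_0^3 -225*x^3 dx = -18225/4;  ∫_0^3 225*x^2 dx = 2025.
  Sum: 10935/4 − 18225/4 + 2025 = 405/2.
∫_0^3 u² dx = 3645/28, so ||u||_L² = 27*sqrt(35)/14.
∫_0^3 (u')² dx = 405/2, so ||u'||_L² = 9*sqrt(10)/2.
Ratio ||u||_L² / ||u'||_L² = 3*sqrt(14)/14.
Sharp Poincaré constant on H^1_0(0, 3) is C_P = L/π = 3/π, achieved by sin(π/3·x).
A polynomial bump cannot attain the sharp Poincaré constant (only the first sine eigenfunction does), so the ratio is strictly less than C_P, consistent with ||u||_L² ≤ C_P ||u'||_L².


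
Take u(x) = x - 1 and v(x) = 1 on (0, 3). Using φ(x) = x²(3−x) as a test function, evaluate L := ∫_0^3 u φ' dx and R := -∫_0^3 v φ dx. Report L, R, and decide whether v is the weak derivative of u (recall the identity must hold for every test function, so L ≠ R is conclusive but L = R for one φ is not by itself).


LHS = -27/4, RHS = -27/4. Yes, v = u' weakly.

u(x) = x - 1, classical derivative u'(x) = 1.
φ(x) = x²(3−x), so φ'(x) = 3*x*(2 - x).
Note φ(0) = φ(3) = 0, so the boundary term u·φ vanishes.
LHS = ∫_0^3 u(x) φ'(x) dx = ∫_0^3 (-3*x^3 + 9*x^2 - 6*x) dx. Term by term:
  ∫_0^3 -3*x^3 dx = -243/4;  ∫_0^3 9*x^2 dx = 81;  ∫_0^3 -6*x dx = -27.
Sum: -243/4 + 81 − 27 = -27/4.
So LHS = -27/4.
∫_0^3 v(x) φ(x) dx = ∫_0^3 (-x^3 + 3*x^2) dx. Term by term:
  ∫_0^3 -x^3 dx = -81/4;  ∫_0^3 3*x^2 dx = 27.
Sum: -81/4 + 27 = 27/4.
So RHS = -∫_0^3 v(x) φ(x) dx = -27/4.
LHS = RHS, so the identity holds for this test φ.
Moreover u is smooth here and v(x) = u'(x) = 1 pointwise, so the identity holds for every test function. Hence v is the weak derivative of u.


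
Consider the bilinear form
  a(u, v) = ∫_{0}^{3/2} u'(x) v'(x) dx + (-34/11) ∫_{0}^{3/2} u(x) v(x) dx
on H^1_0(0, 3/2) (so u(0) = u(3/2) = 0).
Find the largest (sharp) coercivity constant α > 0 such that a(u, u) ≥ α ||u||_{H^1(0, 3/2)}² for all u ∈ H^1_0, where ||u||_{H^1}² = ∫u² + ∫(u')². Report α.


α = 2*(-153 + 22*π^2)/(11*(9 + 4*π^2))

Coercivity of a(·,·) on H^1_0(0, 3/2) means a(u, u) ≥ α ||u||_{H^1}² for every u ∈ H^1_0.
The interval has length L = 3/2, and Poincaré/coercivity depend only on L. Here a(u, u) = ∫(u')² + (-34/11)·∫u².
Here c = -34/11 < 0 with |c| < (π/L)² = 4*π^2/9, so coercivity still holds. The condition a(u,u) ≥ α||u||_{H^1}² reads (1−α)∫(u')² ≥ (α−c)∫u². Any admissible α is ≤ 1 (rapidly oscillating u have ∫u²/∫(u')² → 0), and α = 1 would force 0 ≥ (1−c)∫u², impossible since c < 1; so 1−α > 0. By the sharp Poincaré inequality on H^1_0 of an interval of length L, ∫(u')² ≥ (π/L)²∫u² with equality for the first sine mode sin(π(x−x₀)/L) (x₀ the left endpoint), so the inequality holds for all u iff (1−α)(π/L)² ≥ α − c, i.e. α ≤ ((π/L)² + c)/((π/L)² + 1) = (1 + c(L/π)²)/(1 + (L/π)²). (Direct route, valid since c ≤ 0: Poincaré gives c∫u² ≥ c(L/π)²∫(u')², so a(u,u) ≥ (1 + c(L/π)²)∫(u')², while ||u||_{H^1}² ≤ (1 + (L/π)²)∫(u')²; dividing yields the same α.) With (π/L)² = 4*π^2/9 and c = -34/11, the largest admissible constant is α = ((π/L)² + c)/((π/L)² + 1).
Simplifying, α = 2*(-153 + 22*π^2)/(11*(9 + 4*π^2)).


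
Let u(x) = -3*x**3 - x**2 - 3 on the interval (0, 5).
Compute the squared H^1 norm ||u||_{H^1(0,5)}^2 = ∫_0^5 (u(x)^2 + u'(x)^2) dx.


||u||_{H^1}^2 = 7401265/42

The H^1 norm (squared) on an interval (0, L) is
  ||u||_{H^1}^2 = ∫_0^L u(x)^2 dx + ∫_0^L u'(x)^2 dx.
Compute u'(x) = -9*x**2 - 2*x.
Then u(x)^2 = 9*x**6 + 6*x**5 + x**4 + 18*x**3 + 6*x**2 + 9 and u'(x)^2 = 81*x**4 + 36*x**3 + 4*x**2.
Integrate each monomial from 0 to 5 using ∫_0^5 c·x^n dx = c·5^(n+1)/(n+1):
  ∫_0^5 u(x)^2 dx = ∫_0^5 (9*x^6 + 6*x^5 + x^4 + 18*x^3 + 6*x^2 + 9) dx. Term by term:
    ∫_0^5 9*x^6 dx = 703125/7;  ∫_0^5 6*x^5 dx = 15625;  ∫_0^5 x^4 dx = 625;
    ∫_0^5 18*x^3 dx = 5625/2;  ∫_0^5 6*x^2 dx = 250;  ∫_0^5 9 dx = 45.
  Sum: 703125/7 + 15625 + 625 + 5625/2 + 250 + 45 = 1677255/14.
  ∫_0^5 u'(x)^2 dx = ∫_0^5 (81*x^4 + 36*x^3 + 4*x^2) dx. Term by term:
    ∫_0^5 81*x^4 dx = 50625;  ∫_0^5 36*x^3 dx = 5625;  ∫_0^5 4*x^2 dx = 500/3.
  Sum: 50625 + 5625 + 500/3 = 169250/3.
Adding: ||u||_{H^1}^2 = 1677255/14 + 169250/3 = 7401265/42.


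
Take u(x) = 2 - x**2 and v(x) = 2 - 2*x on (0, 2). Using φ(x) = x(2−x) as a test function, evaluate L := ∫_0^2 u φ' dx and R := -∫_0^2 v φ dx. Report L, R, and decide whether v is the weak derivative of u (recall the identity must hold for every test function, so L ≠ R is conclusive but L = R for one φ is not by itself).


LHS = 8/3, RHS = 0. No, v is not the weak derivative of u.

u(x) = 2 - x**2, classical derivative u'(x) = -2*x.
φ(x) = x(2−x), so φ'(x) = 2 - 2*x.
Note φ(0) = φ(2) = 0, so the boundary term u·φ vanishes.
LHS = ∫_0^2 u(x) φ'(x) dx = ∫_0^2 (2*x^3 - 2*x^2 - 4*x + 4) dx. Term by term:
  ∫_0^2 2*x^3 dx = 8;  ∫_0^2 -2*x^2 dx = -16/3;  ∫_0^2 -4*x dx = -8;
  ∫_0^2 4 dx = 8.
Sum: 8 − 16/3 − 8 + 8 = 8/3.
So LHS = 8/3.
∫_0^2 v(x) φ(x) dx = ∫_0^2 (2*x^3 - 6*x^2 + 4*x) dx. Term by term:
  ∫_0^2 2*x^3 dx = 8;  ∫_0^2 -6*x^2 dx = -16;  ∫_0^2 4*x dx = 8.
Sum: 8 − 16 + 8 = 0.
So RHS = -∫_0^2 v(x) φ(x) dx = 0.
LHS − RHS = 8/3 ≠ 0, so the identity fails.
(For a valid weak derivative the identity must hold for EVERY test function, in particular this one. The failure shows v is NOT the weak derivative of u.)
Correct weak derivative would be u'(x) = -2*x.


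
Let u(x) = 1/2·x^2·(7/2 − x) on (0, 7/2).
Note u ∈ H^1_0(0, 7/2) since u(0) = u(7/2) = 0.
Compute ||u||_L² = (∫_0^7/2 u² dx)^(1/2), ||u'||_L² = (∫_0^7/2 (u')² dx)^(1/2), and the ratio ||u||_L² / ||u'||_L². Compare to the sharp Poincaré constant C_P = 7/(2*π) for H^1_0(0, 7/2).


||u||_L² / ||u'||_L² = sqrt(14)/4 < C_P = 7/(2*π).

u(x) = 1/2·x^2·(7/2 − x), so u'(x) = x*(7 - 3*x)/2.
u(x) = 1/2·x^2·(7/2 − x) vanishes at x = 0 and x = 7/2, so u ∈ H^1_0(0, 7/2). Differentiate via the product rule and integrate the resulting polynomials term by term.
  ∫_0^7/2 u² dx = ∫_0^7/2 (x^6/4 - 7*x^5/4 + 49*x^4/16) dx. Term by term:
    ∫_0^7/2 x^6/4 dx = 117649/512;  ∫_0^7/2 -7*x^5/4 dx = -823543/1536;  ∫_0^7/2 49*x^4/16 dx = 823543/2560.
  Sum: 117649/512 − 823543/1536 + 823543/2560 = 117649/7680.
  ∫_0^7/2 (u')² dx = ∫_0^7/2 (9*x^4/4 - 21*x^3/2 + 49*x^2/4) dx. Term by term:
    ∫_0^7/2 9*x^4/4 dx = 151263/640;  ∫_0^7/2 -21*x^3/2 dx = -50421/128;  ∫_0^7/2 49*x^2/4 dx = 16807/96.
  Sum: 151263/640 − 50421/128 + 16807/96 = 16807/960.
∫_0^7/2 u² dx = 117649/7680, so ||u||_L² = 343*sqrt(30)/480.
∫_0^7/2 (u')² dx = 16807/960, so ||u'||_L² = 49*sqrt(105)/120.
Ratio ||u||_L² / ||u'||_L² = sqrt(14)/4.
Sharp Poincaré constant on H^1_0(0, 7/2) is C_P = L/π = 7/(2*π), achieved by sin(2*π/7·x).
A polynomial bump cannot attain the sharp Poincaré constant (only the first sine eigenfunction does), so the ratio is strictly less than C_P, consistent with ||u||_L² ≤ C_P ||u'||_L².


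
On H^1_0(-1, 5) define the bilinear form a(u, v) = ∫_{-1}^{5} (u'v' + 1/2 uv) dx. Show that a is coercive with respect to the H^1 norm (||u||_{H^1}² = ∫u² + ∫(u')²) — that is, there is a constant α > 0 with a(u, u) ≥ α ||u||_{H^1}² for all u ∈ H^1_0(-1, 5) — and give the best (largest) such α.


α = (π^2 + 18)/(π^2 + 36)

Coercivity of a(·,·) on H^1_0(-1, 5) means a(u, u) ≥ α ||u||_{H^1}² for every u ∈ H^1_0.
The interval has length L = 6, and Poincaré/coercivity depend only on L. Here a(u, u) = ∫(u')² + (1/2)·∫u².
Here 0 < c = 1/2 < 1. The condition a(u,u) ≥ α||u||_{H^1}² reads (1−α)∫(u')² ≥ (α−c)∫u². Any admissible α is ≤ 1 (rapidly oscillating u have ∫u²/∫(u')² → 0), and α = 1 would force 0 ≥ (1−c)∫u², impossible since c < 1; so 1−α > 0. By the sharp Poincaré inequality on H^1_0 of an interval of length L, ∫(u')² ≥ (π/L)²∫u² with equality for the first sine mode sin(π(x−x₀)/L) (x₀ the left endpoint), so the inequality holds for all u iff (1−α)(π/L)² ≥ α − c, i.e. α ≤ ((π/L)² + c)/((π/L)² + 1) = (1 + c(L/π)²)/(1 + (L/π)²). With (π/L)² = π^2/36 and c = 1/2, the largest admissible constant is α = ((π/L)² + c)/((π/L)² + 1).
Simplifying, α = (π^2 + 18)/(π^2 + 36).


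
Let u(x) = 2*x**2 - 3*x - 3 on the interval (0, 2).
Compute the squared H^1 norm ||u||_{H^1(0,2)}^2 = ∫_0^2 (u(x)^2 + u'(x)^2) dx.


||u||_{H^1}^2 = 544/15

The H^1 norm (squared) on an interval (0, L) is
  ||u||_{H^1}^2 = ∫_0^L u(x)^2 dx + ∫_0^L u'(x)^2 dx.
Compute u'(x) = 4*x - 3.
Then u(x)^2 = 4*x**4 - 12*x**3 - 3*x**2 + 18*x + 9 and u'(x)^2 = 16*x**2 - 24*x + 9.
Integrate each monomial from 0 to 2 using ∫_0^2 c·x^n dx = c·2^(n+1)/(n+1):
  ∫_0^2 u(x)^2 dx = ∫_0^2 (4*x^4 - 12*x^3 - 3*x^2 + 18*x + 9) dx. Term by term:
    ∫_0^2 4*x^4 dx = 128/5;  ∫_0^2 -12*x^3 dx = -48;  ∫_0^2 -3*x^2 dx = -8;
    ∫_0^2 18*x dx = 36;  ∫_0^2 9 dx = 18.
  Sum: 128/5 − 48 − 8 + 36 + 18 = 118/5.
  ∫_0^2 u'(x)^2 dx = ∫_0^2 (16*x^2 - 24*x + 9) dx. Term by term:
    ∫_0^2 16*x^2 dx = 128/3;  ∫_0^2 -24*x dx = -48;  ∫_0^2 9 dx = 18.
  Sum: 128/3 − 48 + 18 = 38/3.
Adding: ||u||_{H^1}^2 = 118/5 + 38/3 = 544/15.


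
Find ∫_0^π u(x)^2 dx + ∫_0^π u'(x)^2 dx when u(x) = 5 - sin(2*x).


||u||_{H^1(0,π)}^2 = 55*π/2

u'(x) = -2*cos(2*x).
Expand u² and (u')² and integrate term by term on (0, π), using: for integers n ≥ 1, ∫_0^π sin²(nx) dx = ∫_0^π cos²(nx) dx = π/2; for n ≠ n', ∫_0^π sin(nx)sin(n'x) dx = ∫_0^π cos(nx)cos(n'x) dx = 0; and by product-to-sum, ∫_0^π sin(nx)cos(n'x) dx = ½∫_0^π [sin((n+n')x) + sin((n−n')x)] dx, which is 0 when n+n' is even and 2n/(n²−n'²) when n+n' is odd (it need not vanish on (0, π)). For the constant mode: ∫_0^π 1 dx = π, ∫_0^π cos(nx) dx = 0, ∫_0^π sin(nx) dx = (1−(−1)^n)/n.
  u² squared terms: (5)²·∫1 dx = 25·π = 25*π;  (-1)²·∫sin(2x)² dx = 1·π/2 = π/2.
  u² cross terms: 2·(5)·(-1)·∫1·sin(2x) dx = -10·(0) = 0.
  So ∫_0^π u² dx = 25*π + π/2 + 0 = 51*π/2.
  (u')² squared terms: (-2)²·∫cos(2x)² dx = 4·π/2 = 2*π.
  So ∫_0^π (u')² dx = 2*π.
||u||_{H^1}^2 = (51*π/2) + (2*π) = 55*π/2.


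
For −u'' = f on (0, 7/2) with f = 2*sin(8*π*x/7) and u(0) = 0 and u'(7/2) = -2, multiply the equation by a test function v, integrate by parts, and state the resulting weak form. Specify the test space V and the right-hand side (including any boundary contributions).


V = {v ∈ H^1(0, 7/2) : v(0) = 0} (test functions vanish at x = 0 where u is specified); weak form: ∫_0^7/2 u'v' dx = ∫_0^7/2 (2*sin(8*π*x/7)) v dx − 2·v(7/2) for all v ∈ V.

Multiply both sides by a test function v and integrate from 0 to 7/2:
  ∫_0^7/2 −u''(x) v(x) dx = ∫_0^7/2 f(x) v(x) dx.
Integrate the LHS by parts once:
  ∫_0^7/2 −u'' v dx = −[u'(x) v(x)]_0^7/2 + ∫_0^7/2 u'(x) v'(x) dx.
Thus ∫_0^7/2 u'(x) v'(x) dx = ∫_0^7/2 f(x) v(x) dx + [u'(x) v(x)]_0^7/2.
Choose V so that boundary terms are either known or forced to vanish.
Mixed BC: u(0) = 0 (Dirichlet) and u'(7/2) = -2 (Neumann). Define V = {v ∈ H^1(0, 7/2) : v(0) = 0}. Then [u' v]_0^7/2 = u'(7/2)·v(7/2) − u'(0)·0 = − 2·v(7/2).
Weak formulation: find u (satisfying any essential BC) such that ∫_0^7/2 u'(x) v'(x) dx = ∫_0^7/2 f v dx − 2·v(7/2) for all v ∈ V (Dirichlet at 0 absorbed into V; Neumann datum at x = 7/2 contributes the boundary term).
Substituting f(x) = 2*sin(8*π*x/7), the right-hand side is ∫_0^7/2 (2*sin(8*π*x/7)) v dx − 2·v(7/2).


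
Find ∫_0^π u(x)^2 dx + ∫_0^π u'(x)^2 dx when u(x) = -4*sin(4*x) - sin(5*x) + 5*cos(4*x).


||u||_{H^1(0,π)}^2 = -1700/9 + 723*π/2

u'(x) = -20*sin(4*x) - 16*cos(4*x) - 5*cos(5*x).
Expand u² and (u')² and integrate term by term on (0, π), using: for integers n ≥ 1, ∫_0^π sin²(nx) dx = ∫_0^π cos²(nx) dx = π/2; for n ≠ n', ∫_0^π sin(nx)sin(n'x) dx = ∫_0^π cos(nx)cos(n'x) dx = 0; and by product-to-sum, ∫_0^π sin(nx)cos(n'x) dx = ½∫_0^π [sin((n+n')x) + sin((n−n')x)] dx, which is 0 when n+n' is even and 2n/(n²−n'²) when n+n' is odd (it need not vanish on (0, π)).
  u² squared terms: (-1)²·∫sin(5x)² dx = 1·π/2 = π/2;  (-4)²·∫sin(4x)² dx = 16·π/2 = 8*π;  (5)²·∫cos(4x)² dx = 25·π/2 = 25*π/2.
  u² cross terms: 2·(-1)·(-4)·∫sin(5x)·sin(4x) dx = 8·(0) = 0;  2·(-1)·(5)·∫sin(5x)·cos(4x) dx = -10·(10/9) = -100/9;  2·(-4)·(5)·∫sin(4x)·cos(4x) dx = -40·(0) = 0.
  So ∫_0^π u² dx = π/2 + 8*π + 25*π/2 + 0 − 100/9 + 0 = -100/9 + 21*π.
  (u')² squared terms: (-20)²·∫sin(4x)² dx = 400·π/2 = 200*π;  (-16)²·∫cos(4x)² dx = 256·π/2 = 128*π;  (-5)²·∫cos(5x)² dx = 25·π/2 = 25*π/2.
  (u')² cross terms: 2·(-20)·(-16)·∫sin(4x)·cos(4x) dx = 640·(0) = 0;  2·(-20)·(-5)·∫sin(4x)·cos(5x) dx = 200·(-8/9) = -1600/9;  2·(-16)·(-5)·∫cos(4x)·cos(5x) dx = 160·(0) = 0.
  So ∫_0^π (u')² dx = 200*π + 128*π + 25*π/2 + 0 − 1600/9 + 0 = -1600/9 + 681*π/2.
||u||_{H^1}^2 = (-100/9 + 21*π) + (-1600/9 + 681*π/2) = -1700/9 + 723*π/2.


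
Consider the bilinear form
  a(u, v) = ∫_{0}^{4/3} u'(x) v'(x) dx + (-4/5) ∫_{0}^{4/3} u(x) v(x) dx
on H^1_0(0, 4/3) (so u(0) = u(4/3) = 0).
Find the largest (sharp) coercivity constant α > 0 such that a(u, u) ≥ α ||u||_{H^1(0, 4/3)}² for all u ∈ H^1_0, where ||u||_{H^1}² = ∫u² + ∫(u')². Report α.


α = (-64 + 45*π^2)/(5*(16 + 9*π^2))

Coercivity of a(·,·) on H^1_0(0, 4/3) means a(u, u) ≥ α ||u||_{H^1}² for every u ∈ H^1_0.
The interval has length L = 4/3, and Poincaré/coercivity depend only on L. Here a(u, u) = ∫(u')² + (-4/5)·∫u².
Here c = -4/5 < 0 with |c| < (π/L)² = 9*π^2/16, so coercivity still holds. The condition a(u,u) ≥ α||u||_{H^1}² reads (1−α)∫(u')² ≥ (α−c)∫u². Any admissible α is ≤ 1 (rapidly oscillating u have ∫u²/∫(u')² → 0), and α = 1 would force 0 ≥ (1−c)∫u², impossible since c < 1; so 1−α > 0. By the sharp Poincaré inequality on H^1_0 of an interval of length L, ∫(u')² ≥ (π/L)²∫u² with equality for the first sine mode sin(π(x−x₀)/L) (x₀ the left endpoint), so the inequality holds for all u iff (1−α)(π/L)² ≥ α − c, i.e. α ≤ ((π/L)² + c)/((π/L)² + 1) = (1 + c(L/π)²)/(1 + (L/π)²). (Direct route, valid since c ≤ 0: Poincaré gives c∫u² ≥ c(L/π)²∫(u')², so a(u,u) ≥ (1 + c(L/π)²)∫(u')², while ||u||_{H^1}² ≤ (1 + (L/π)²)∫(u')²; dividing yields the same α.) With (π/L)² = 9*π^2/16 and c = -4/5, the largest admissible constant is α = ((π/L)² + c)/((π/L)² + 1).
Simplifying, α = (-64 + 45*π^2)/(5*(16 + 9*π^2)).


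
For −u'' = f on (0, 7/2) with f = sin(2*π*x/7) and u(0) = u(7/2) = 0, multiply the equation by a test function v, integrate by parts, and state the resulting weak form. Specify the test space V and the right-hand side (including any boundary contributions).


V = H^1_0(0, 7/2) (so v(0) = v(7/2) = 0); weak form: ∫_0^7/2 u'v' dx = ∫_0^7/2 (sin(2*π*x/7)) v dx for all v ∈ V.

Multiply both sides by a test function v and integrate from 0 to 7/2:
  ∫_0^7/2 −u''(x) v(x) dx = ∫_0^7/2 f(x) v(x) dx.
Integrate the LHS by parts once:
  ∫_0^7/2 −u'' v dx = −[u'(x) v(x)]_0^7/2 + ∫_0^7/2 u'(x) v'(x) dx.
Thus ∫_0^7/2 u'(x) v'(x) dx = ∫_0^7/2 f(x) v(x) dx + [u'(x) v(x)]_0^7/2.
Choose V so that boundary terms are either known or forced to vanish.
u is Dirichlet: u(0) = u(7/2) = 0. Let V = H^1_0(0, 7/2); then v(0) = v(7/2) = 0, and [u' v]_0^7/2 = 0.
Weak formulation: find u (satisfying any essential BC) such that ∫_0^7/2 u'(x) v'(x) dx = ∫_0^7/2 f v dx for all v ∈ V.
Substituting f(x) = sin(2*π*x/7), the right-hand side is ∫_0^7/2 (sin(2*π*x/7)) v dx.


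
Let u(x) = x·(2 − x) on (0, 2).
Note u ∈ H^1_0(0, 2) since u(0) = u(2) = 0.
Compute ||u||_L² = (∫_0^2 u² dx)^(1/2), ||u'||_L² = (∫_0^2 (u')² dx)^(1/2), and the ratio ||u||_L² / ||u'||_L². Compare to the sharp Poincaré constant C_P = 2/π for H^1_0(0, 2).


||u||_L² / ||u'||_L² = sqrt(10)/5 < C_P = 2/π.

u(x) = x·(2 − x), so u'(x) = 2 - 2*x.
u(x) = x·(2 − x) vanishes at x = 0 and x = 2, so u ∈ H^1_0(0, 2). Differentiate via the product rule and integrate the resulting polynomials term by term.
  ∫_0^2 u² dx = ∫_0^2 (x^4 - 4*x^3 + 4*x^2) dx. Term by term:
    ∫_0^2 x^4 dx = 32/5;  ∫_0^2 -4*x^3 dx = -16;  ∫_0^2 4*x^2 dx = 32/3.
  Sum: 32/5 − 16 + 32/3 = 16/15.
  ∫_0^2 (u')² dx = ∫_0^2 (4*x^2 - 8*x + 4) dx. Term by term:
    ∫_0^2 4*x^2 dx = 32/3;  ∫_0^2 -8*x dx = -16;  ∫_0^2 4 dx = 8.
  Sum: 32/3 − 16 + 8 = 8/3.
∫_0^2 u² dx = 16/15, so ||u||_L² = 4*sqrt(15)/15.
∫_0^2 (u')² dx = 8/3, so ||u'||_L² = 2*sqrt(6)/3.
Ratio ||u||_L² / ||u'||_L² = sqrt(10)/5.
Sharp Poincaré constant on H^1_0(0, 2) is C_P = L/π = 2/π, achieved by sin(π/2·x).
A polynomial bump cannot attain the sharp Poincaré constant (only the first sine eigenfunction does), so the ratio is strictly less than C_P, consistent with ||u||_L² ≤ C_P ||u'||_L².
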